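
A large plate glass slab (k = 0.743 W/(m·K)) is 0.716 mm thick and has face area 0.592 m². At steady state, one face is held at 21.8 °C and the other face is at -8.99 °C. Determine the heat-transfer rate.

Q = kA·ΔT/L = 0.743 × 0.592 × |21.8 °C − -8.99 °C| / 7.16×10^-4 = 18900 W

Q = 18.9 kW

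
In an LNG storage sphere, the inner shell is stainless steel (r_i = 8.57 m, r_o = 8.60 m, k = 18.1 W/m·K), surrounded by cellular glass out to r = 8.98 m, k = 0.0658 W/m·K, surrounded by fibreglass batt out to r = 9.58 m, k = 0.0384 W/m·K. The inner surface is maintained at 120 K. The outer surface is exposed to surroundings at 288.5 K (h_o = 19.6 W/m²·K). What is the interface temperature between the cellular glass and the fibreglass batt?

T = 169 K

Series thermal resistances, inner to outer:
  R_stainless steel = (1/8.57 − 1/8.60)/(4πk) = 4.070×10^-4/(4π·18.1) = 1.790×10^-6 K/W
  R_cellular glass = (1/8.60 − 1/8.98)/(4πk) = 0.004920/(4π·0.0658) = 0.005951 K/W
  R_fibreglass batt = (1/8.98 − 1/9.58)/(4πk) = 0.006974/(4π·0.0384) = 0.01445 K/W
  R_conv,out = 1/(4πr²h) = 1/(4π·9.58²·19.6) = 4.424×10^-5 K/W
ΣR = 1.790×10^-6 + 0.005951 + 0.01445 + 4.424×10^-5 = 0.02045 K/W
Q = ΔT/ΣR = (120 K − 288.5 K)/0.02045 = -8240 W
From the inner boundary to the cellular glass/fibreglass batt interface, ΣR_partial = 0.005953 K/W.
T_interface = T_in − Q·ΣR_partial = 120 K − (-8240)(0.005953) = 169 K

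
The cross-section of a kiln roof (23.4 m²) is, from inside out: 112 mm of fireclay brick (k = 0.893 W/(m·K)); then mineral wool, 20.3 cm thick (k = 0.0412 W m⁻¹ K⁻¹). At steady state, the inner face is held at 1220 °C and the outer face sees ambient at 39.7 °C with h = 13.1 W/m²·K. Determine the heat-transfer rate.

Q = 5380 W

Treat each layer as a resistance in series:
  R_fireclay brick = L/(kA) = 0.112/(0.893·23.4) = 0.005360 K/W
  R_mineral wool = L/(kA) = 0.203/(0.0412·23.4) = 0.2106 K/W
  R_conv,out = 1/(hA) = 1/(13.1·23.4) = 0.003262 K/W
ΣR = 0.005360 + 0.2106 + 0.003262 = 0.2192 K/W
Q = ΔT/ΣR = (1220 °C − 39.7 °C)/0.2192 = 5380 W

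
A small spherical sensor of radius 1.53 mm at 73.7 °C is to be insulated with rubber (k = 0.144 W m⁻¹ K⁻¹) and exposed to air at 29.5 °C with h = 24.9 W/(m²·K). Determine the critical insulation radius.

For a sphere, r_cr = 2k_ins/h = 2·0.144/24.9 = 0.0116 m = 1.16 cm

r_cr = 1.16 cm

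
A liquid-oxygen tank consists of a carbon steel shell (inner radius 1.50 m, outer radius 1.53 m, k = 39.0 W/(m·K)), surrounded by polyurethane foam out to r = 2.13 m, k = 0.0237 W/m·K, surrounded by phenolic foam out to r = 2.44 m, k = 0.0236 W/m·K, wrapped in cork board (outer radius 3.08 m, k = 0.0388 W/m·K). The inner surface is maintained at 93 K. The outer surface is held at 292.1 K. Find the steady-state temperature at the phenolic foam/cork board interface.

T = 257.1 K

Treat each layer as a resistance in series:
  R_carbon steel = (1/1.50 − 1/1.53)/(4πk) = 0.01307/(4π·39.0) = 2.667×10^-5 K/W
  R_polyurethane foam = (1/1.53 − 1/2.13)/(4πk) = 0.1841/(4π·0.0237) = 0.6182 K/W
  R_phenolic foam = (1/2.13 − 1/2.44)/(4πk) = 0.05965/(4π·0.0236) = 0.2011 K/W
  R_cork board = (1/2.44 − 1/3.08)/(4πk) = 0.08516/(4π·0.0388) = 0.1747 K/W
ΣR = 2.667×10^-5 + 0.6182 + 0.2011 + 0.1747 = 0.9940 K/W
Q = ΔT/ΣR = (93 K − 292.1 K)/0.9940 = -200.3 W
From the inner boundary to the phenolic foam/cork board interface, ΣR_partial = 0.8193 K/W.
T_interface = T_in − Q·ΣR_partial = 93 K − (-200.3)(0.8193) = 257.1 K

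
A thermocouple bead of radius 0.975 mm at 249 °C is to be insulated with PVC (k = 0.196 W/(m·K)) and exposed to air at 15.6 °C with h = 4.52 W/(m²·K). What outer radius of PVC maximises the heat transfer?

r_cr = 8.67 cm

For a sphere, r_cr = 2k_ins/h = 2·0.196/4.52 = 0.0867 m = 8.67 cm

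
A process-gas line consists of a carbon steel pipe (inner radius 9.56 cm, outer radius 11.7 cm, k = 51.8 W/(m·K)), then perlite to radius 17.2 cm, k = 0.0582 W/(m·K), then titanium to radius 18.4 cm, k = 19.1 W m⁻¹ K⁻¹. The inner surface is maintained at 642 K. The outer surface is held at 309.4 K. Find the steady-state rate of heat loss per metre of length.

Series thermal resistances, inner to outer:
  R'_carbon steel = ln(0.117/0.0956)/(2πk) = 0.2020/(2π·51.8) = 6.206×10^-4 m·K/W
  R'_perlite = ln(0.172/0.117)/(2πk) = 0.3853/(2π·0.0582) = 1.054 m·K/W
  R'_titanium = ln(0.184/0.172)/(2πk) = 0.06744/(2π·19.1) = 5.620×10^-4 m·K/W
ΣR = 6.206×10^-4 + 1.054 + 5.620×10^-4 = 1.055 m·K/W
Q' = ΔT/ΣR = (642 K − 309.4 K)/1.055 = 315 W/m

Q' = 315 W/m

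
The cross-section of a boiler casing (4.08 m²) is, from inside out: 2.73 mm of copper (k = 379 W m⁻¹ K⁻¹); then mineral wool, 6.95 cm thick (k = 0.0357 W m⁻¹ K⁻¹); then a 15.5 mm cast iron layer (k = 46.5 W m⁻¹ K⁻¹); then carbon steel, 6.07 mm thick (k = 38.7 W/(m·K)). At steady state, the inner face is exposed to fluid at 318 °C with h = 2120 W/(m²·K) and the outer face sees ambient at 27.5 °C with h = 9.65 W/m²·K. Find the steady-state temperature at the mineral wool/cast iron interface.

T = 42.2 °C

Series thermal resistances, inner to outer:
  R_conv,in = 1/(hA) = 1/(2120·4.08) = 1.156×10^-4 K/W
  R_copper = L/(kA) = 0.00273/(379·4.08) = 1.765×10^-6 K/W
  R_mineral wool = L/(kA) = 0.0695/(0.0357·4.08) = 0.4772 K/W
  R_cast iron = L/(kA) = 0.0155/(46.5·4.08) = 8.170×10^-5 K/W
  R_carbon steel = L/(kA) = 0.00607/(38.7·4.08) = 3.844×10^-5 K/W
  R_conv,out = 1/(hA) = 1/(9.65·4.08) = 0.02540 K/W
ΣR = 1.156×10^-4 + 1.765×10^-6 + 0.4772 + 8.170×10^-5 + 3.844×10^-5 + 0.02540 = 0.5028 K/W
Q = ΔT/ΣR = (318 °C − 27.5 °C)/0.5028 = 577.8 W
From the inner boundary to the mineral wool/cast iron interface, ΣR_partial = 0.4773 K/W.
T_interface = T_in − Q·ΣR_partial = 318 °C − (577.8)(0.4773) = 42.2 °C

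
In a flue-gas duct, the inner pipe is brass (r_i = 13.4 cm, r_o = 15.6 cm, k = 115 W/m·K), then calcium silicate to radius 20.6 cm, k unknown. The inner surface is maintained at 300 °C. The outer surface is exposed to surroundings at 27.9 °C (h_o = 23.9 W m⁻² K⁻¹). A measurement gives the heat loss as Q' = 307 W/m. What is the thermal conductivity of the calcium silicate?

k = 0.0518 W/m·K

ΣR = ΔT/Q' = |300 − 27.9|/307 = 0.8863 m·K/W
Known resistances:
  R'_brass = ln(0.156/0.134)/(2πk) = 0.1520/(2π·115) = 2.104×10^-4 m·K/W
  R'_conv,out = 1/(2πr h) = 1/(2π·0.206·23.9) = 0.03233 m·K/W
R_calcium silicate = ΣR − ΣR_known = 0.8863 − 0.03254 = 0.8538 m·K/W
ln(r₂/r₁)/(2πk) = 0.8538 ⇒ k = 0.2780/(2π·0.8538) = 0.0518 W/m·K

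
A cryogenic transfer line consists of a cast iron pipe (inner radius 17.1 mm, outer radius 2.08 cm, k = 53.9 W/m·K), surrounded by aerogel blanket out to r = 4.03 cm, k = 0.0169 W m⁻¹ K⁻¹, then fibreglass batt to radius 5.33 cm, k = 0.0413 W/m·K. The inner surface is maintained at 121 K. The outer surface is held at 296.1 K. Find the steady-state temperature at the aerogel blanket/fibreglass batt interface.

Resistance network (inner→outer):
  R'_cast iron = ln(0.0208/0.0171)/(2πk) = 0.1959/(2π·53.9) = 5.784×10^-4 m·K/W
  R'_aerogel blanket = ln(0.0403/0.0208)/(2πk) = 0.6614/(2π·0.0169) = 6.229 m·K/W
  R'_fibreglass batt = ln(0.0533/0.0403)/(2πk) = 0.2796/(2π·0.0413) = 1.077 m·K/W
ΣR = 5.784×10^-4 + 6.229 + 1.077 = 7.307 m·K/W
Q' = ΔT/ΣR = (121 K − 296.1 K)/7.307 = -23.96 W/m
From the inner boundary to the aerogel blanket/fibreglass batt interface, ΣR_partial = 6.230 m·K/W.
T_interface = T_in − Q'·ΣR_partial = 121 K − (-23.96)(6.230) = 270.3 K

T = 270.3 K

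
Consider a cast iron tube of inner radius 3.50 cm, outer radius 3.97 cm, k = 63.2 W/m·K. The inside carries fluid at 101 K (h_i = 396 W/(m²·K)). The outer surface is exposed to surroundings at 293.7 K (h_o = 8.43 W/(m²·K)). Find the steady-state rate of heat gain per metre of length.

Q' = 395 W/m

Series thermal resistances, inner to outer:
  R'_conv,in = 1/(2πr h) = 1/(2π·0.0350·396) = 0.01148 m·K/W
  R'_cast iron = ln(0.0397/0.0350)/(2πk) = 0.1260/(2π·63.2) = 3.173×10^-4 m·K/W
  R'_conv,out = 1/(2πr h) = 1/(2π·0.0397·8.43) = 0.4756 m·K/W
ΣR = 0.01148 + 3.173×10^-4 + 0.4756 = 0.4874 m·K/W
Q' = ΔT/ΣR = (101 K − 293.7 K)/0.4874 = -395 W/m
(Negative Q' ⇒ heat flows inward; heat gain = 395 W/m.)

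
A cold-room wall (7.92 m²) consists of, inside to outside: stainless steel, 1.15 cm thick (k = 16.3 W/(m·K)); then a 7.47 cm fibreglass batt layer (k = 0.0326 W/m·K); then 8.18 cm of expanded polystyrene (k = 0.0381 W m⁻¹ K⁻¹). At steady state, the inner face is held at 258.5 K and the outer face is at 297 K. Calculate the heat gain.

Q = 68.7 W

Treat each layer as a resistance in series:
  R_stainless steel = L/(kA) = 0.0115/(16.3·7.92) = 8.908×10^-5 K/W
  R_fibreglass batt = L/(kA) = 0.0747/(0.0326·7.92) = 0.2893 K/W
  R_expanded polystyrene = L/(kA) = 0.0818/(0.0381·7.92) = 0.2711 K/W
ΣR = 8.908×10^-5 + 0.2893 + 0.2711 = 0.5605 K/W
Q = ΔT/ΣR = (258.5 K − 297 K)/0.5605 = -68.7 W
(Negative Q ⇒ heat flows inward; heat gain = 68.7 W.)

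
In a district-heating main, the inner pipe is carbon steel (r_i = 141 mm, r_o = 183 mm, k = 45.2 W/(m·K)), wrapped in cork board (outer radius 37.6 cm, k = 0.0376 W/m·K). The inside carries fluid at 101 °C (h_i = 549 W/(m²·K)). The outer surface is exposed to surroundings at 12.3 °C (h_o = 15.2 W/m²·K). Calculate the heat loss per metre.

Q' = 28.8 W/m

Treat each layer as a resistance in series:
  R'_conv,in = 1/(2πr h) = 1/(2π·0.141·549) = 0.002056 m·K/W
  R'_carbon steel = ln(0.183/0.141)/(2πk) = 0.2607/(2π·45.2) = 9.181×10^-4 m·K/W
  R'_cork board = ln(0.376/0.183)/(2πk) = 0.7201/(2π·0.0376) = 3.048 m·K/W
  R'_conv,out = 1/(2πr h) = 1/(2π·0.376·15.2) = 0.02785 m·K/W
ΣR = 0.002056 + 9.181×10^-4 + 3.048 + 0.02785 = 3.079 m·K/W
Q' = ΔT/ΣR = (101 °C − 12.3 °C)/3.079 = 28.8 W/m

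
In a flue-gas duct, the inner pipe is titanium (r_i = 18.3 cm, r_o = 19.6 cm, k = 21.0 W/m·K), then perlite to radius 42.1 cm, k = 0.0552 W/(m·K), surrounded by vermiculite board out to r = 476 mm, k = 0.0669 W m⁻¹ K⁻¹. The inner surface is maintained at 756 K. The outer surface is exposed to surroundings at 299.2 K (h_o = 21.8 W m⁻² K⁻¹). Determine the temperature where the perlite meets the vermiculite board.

Resistance network (inner→outer):
  R'_titanium = ln(0.196/0.183)/(2πk) = 0.06863/(2π·21.0) = 5.201×10^-4 m·K/W
  R'_perlite = ln(0.421/0.196)/(2πk) = 0.7645/(2π·0.0552) = 2.204 m·K/W
  R'_vermiculite board = ln(0.476/0.421)/(2πk) = 0.1228/(2π·0.0669) = 0.2921 m·K/W
  R'_conv,out = 1/(2πr h) = 1/(2π·0.476·21.8) = 0.01534 m·K/W
ΣR = 5.201×10^-4 + 2.204 + 0.2921 + 0.01534 = 2.512 m·K/W
Q' = ΔT/ΣR = (756 K − 299.2 K)/2.512 = 181.8 W/m
From the inner boundary to the perlite/vermiculite board interface, ΣR_partial = 2.205 m·K/W.
T_interface = T_in − Q'·ΣR_partial = 756 K − (181.8)(2.205) = 355.1 K

T = 355.1 K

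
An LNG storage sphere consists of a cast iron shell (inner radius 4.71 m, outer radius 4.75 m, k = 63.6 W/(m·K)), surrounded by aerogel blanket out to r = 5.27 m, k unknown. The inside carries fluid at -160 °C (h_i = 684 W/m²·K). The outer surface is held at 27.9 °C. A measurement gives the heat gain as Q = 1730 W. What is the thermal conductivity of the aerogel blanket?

k = 0.0152 W/m·K

ΣR = ΔT/Q = |-160 − 27.9|/1730 = 0.1086 K/W
Known resistances:
  R_conv,in = 1/(4πr²h) = 1/(4π·4.71²·684) = 5.244×10^-6 K/W
  R_cast iron = (1/4.71 − 1/4.75)/(4πk) = 0.001788/(4π·63.6) = 2.237×10^-6 K/W
R_aerogel blanket = ΣR − ΣR_known = 0.1086 − 7.481×10^-6 = 0.1086 K/W
(1/r₁−1/r₂)/(4πk) = 0.1086 ⇒ k = 0.02077/(4π·0.1086) = 0.0152 W/m·K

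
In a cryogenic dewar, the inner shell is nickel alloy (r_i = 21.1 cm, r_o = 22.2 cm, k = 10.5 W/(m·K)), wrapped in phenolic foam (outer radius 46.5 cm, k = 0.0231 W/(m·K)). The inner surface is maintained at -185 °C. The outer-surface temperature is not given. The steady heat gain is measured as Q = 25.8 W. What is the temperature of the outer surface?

Series resistances:
  R_nickel alloy = (1/0.211 − 1/0.222)/(4πk) = 0.2348/(4π·10.5) = 0.001780 K/W
  R_phenolic foam = (1/0.222 − 1/0.465)/(4πk) = 2.354/(4π·0.0231) = 8.109 K/W
ΣR = 8.111 K/W
ΔT = Q·ΣR = 25.8 × 8.111 = 209.3 K
Heat flows inward, so T_out = T_in + ΔT = -185 + 209.3 = 24.3 °C

T_out = 24.3 °C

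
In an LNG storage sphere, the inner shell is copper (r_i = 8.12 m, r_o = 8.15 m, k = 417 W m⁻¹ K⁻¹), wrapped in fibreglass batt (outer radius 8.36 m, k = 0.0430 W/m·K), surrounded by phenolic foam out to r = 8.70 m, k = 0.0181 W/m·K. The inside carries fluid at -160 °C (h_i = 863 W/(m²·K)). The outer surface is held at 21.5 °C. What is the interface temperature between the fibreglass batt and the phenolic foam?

Series thermal resistances, inner to outer:
  R_conv,in = 1/(4πr²h) = 1/(4π·8.12²·863) = 1.399×10^-6 K/W
  R_copper = (1/8.12 − 1/8.15)/(4πk) = 4.533×10^-4/(4π·417) = 8.651×10^-8 K/W
  R_fibreglass batt = (1/8.15 − 1/8.36)/(4πk) = 0.003082/(4π·0.0430) = 0.005704 K/W
  R_phenolic foam = (1/8.36 − 1/8.70)/(4πk) = 0.004675/(4π·0.0181) = 0.02055 K/W
ΣR = 1.399×10^-6 + 8.651×10^-8 + 0.005704 + 0.02055 = 0.02626 K/W
Q = ΔT/ΣR = (-160 °C − 21.5 °C)/0.02626 = -6912 W
From the inner boundary to the fibreglass batt/phenolic foam interface, ΣR_partial = 0.005705 K/W.
T_interface = T_in − Q·ΣR_partial = -160 °C − (-6912)(0.005705) = -121 °C

T = -121 °C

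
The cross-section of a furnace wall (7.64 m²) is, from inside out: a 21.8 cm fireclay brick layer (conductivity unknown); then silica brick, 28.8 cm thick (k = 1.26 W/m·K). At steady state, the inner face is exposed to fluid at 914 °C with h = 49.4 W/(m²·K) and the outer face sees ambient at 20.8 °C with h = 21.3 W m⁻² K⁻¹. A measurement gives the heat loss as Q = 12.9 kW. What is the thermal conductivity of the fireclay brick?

ΣR = ΔT/Q = |914 − 20.8|/12900 = 0.06924 K/W
Known resistances:
  R_conv,in = 1/(hA) = 1/(49.4·7.64) = 0.002650 K/W
  R_silica brick = L/(kA) = 0.288/(1.26·7.64) = 0.02992 K/W
  R_conv,out = 1/(hA) = 1/(21.3·7.64) = 0.006145 K/W
R_fireclay brick = ΣR − ΣR_known = 0.06924 − 0.03871 = 0.03053 K/W
L/(kA) = 0.03053 ⇒ k = 0.218/(0.03053·7.64) = 0.935 W/m·K

k = 0.935 W/m·K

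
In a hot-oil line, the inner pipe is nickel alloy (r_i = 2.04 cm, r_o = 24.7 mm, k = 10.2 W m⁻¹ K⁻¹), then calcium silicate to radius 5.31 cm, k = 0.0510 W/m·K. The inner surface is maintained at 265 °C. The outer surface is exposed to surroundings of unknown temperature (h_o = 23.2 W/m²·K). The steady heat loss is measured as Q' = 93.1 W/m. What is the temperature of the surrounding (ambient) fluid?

T_out = 30.3 °C

Sum the resistances:
  R'_nickel alloy = ln(0.0247/0.0204)/(2πk) = 0.1913/(2π·10.2) = 0.002984 m·K/W
  R'_calcium silicate = ln(0.0531/0.0247)/(2πk) = 0.7654/(2π·0.0510) = 2.388 m·K/W
  R'_conv,out = 1/(2πr h) = 1/(2π·0.0531·23.2) = 0.1292 m·K/W
ΣR = 2.521 m·K/W
ΔT = Q'·ΣR = 93.1 × 2.521 = 234.7 K
Heat flows outward, so T_out = T_in − ΔT = 265 − 234.7 = 30.3 °C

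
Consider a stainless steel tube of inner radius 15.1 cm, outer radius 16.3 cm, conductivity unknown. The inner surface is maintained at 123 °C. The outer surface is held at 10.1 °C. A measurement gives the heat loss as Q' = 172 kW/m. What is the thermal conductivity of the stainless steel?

ΣR = ΔT/Q' = |123 − 10.1|/1.72×10^5 = 6.564×10^-4 m·K/W
ln(r₂/r₁)/(2πk) = 6.564×10^-4 ⇒ k = 0.07647/(2π·6.564×10^-4) = 18.5 W/m·K

k = 18.5 W/m·K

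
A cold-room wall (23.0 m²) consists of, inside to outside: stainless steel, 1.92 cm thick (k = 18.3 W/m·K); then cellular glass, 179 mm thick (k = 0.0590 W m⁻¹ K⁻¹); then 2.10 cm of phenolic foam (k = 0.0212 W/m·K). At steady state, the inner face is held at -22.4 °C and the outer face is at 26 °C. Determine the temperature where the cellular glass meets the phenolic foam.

Resistance network (inner→outer):
  R_stainless steel = L/(kA) = 0.0192/(18.3·23.0) = 4.562×10^-5 K/W
  R_cellular glass = L/(kA) = 0.179/(0.0590·23.0) = 0.1319 K/W
  R_phenolic foam = L/(kA) = 0.0210/(0.0212·23.0) = 0.04307 K/W
ΣR = 4.562×10^-5 + 0.1319 + 0.04307 = 0.1750 K/W
Q = ΔT/ΣR = (-22.4 °C − 26 °C)/0.1750 = -276.6 W
From the inner boundary to the cellular glass/phenolic foam interface, ΣR_partial = 0.1319 K/W.
T_interface = T_in − Q·ΣR_partial = -22.4 °C − (-276.6)(0.1319) = 14.1 °C

T = 14.1 °C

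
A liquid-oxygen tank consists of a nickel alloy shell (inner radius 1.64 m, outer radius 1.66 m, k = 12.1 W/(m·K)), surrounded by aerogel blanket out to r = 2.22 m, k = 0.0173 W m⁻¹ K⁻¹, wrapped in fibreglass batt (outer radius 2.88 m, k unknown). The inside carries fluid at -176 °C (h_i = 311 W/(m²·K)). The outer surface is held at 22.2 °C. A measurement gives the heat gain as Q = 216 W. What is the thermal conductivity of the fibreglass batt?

ΣR = ΔT/Q = |-176 − 22.2|/216 = 0.9176 K/W
Known resistances:
  R_conv,in = 1/(4πr²h) = 1/(4π·1.64²·311) = 9.514×10^-5 K/W
  R_nickel alloy = (1/1.64 − 1/1.66)/(4πk) = 0.007346/(4π·12.1) = 4.832×10^-5 K/W
  R_aerogel blanket = (1/1.66 − 1/2.22)/(4πk) = 0.1520/(4π·0.0173) = 0.6990 K/W
R_fibreglass batt = ΣR − ΣR_known = 0.9176 − 0.6991 = 0.2185 K/W
(1/r₁−1/r₂)/(4πk) = 0.2185 ⇒ k = 0.1032/(4π·0.2185) = 0.0376 W/m·K

k = 0.0376 W/m·K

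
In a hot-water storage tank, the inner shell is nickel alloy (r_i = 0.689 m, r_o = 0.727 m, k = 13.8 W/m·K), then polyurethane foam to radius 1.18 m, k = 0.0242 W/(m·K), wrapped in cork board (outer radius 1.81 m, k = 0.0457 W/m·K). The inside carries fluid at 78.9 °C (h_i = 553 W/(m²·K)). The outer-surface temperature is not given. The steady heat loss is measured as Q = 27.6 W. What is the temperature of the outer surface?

Sum the resistances:
  R_conv,in = 1/(4πr²h) = 1/(4π·0.689²·553) = 3.031×10^-4 K/W
  R_nickel alloy = (1/0.689 − 1/0.727)/(4πk) = 0.07586/(4π·13.8) = 4.375×10^-4 K/W
  R_polyurethane foam = (1/0.727 − 1/1.18)/(4πk) = 0.5281/(4π·0.0242) = 1.736 K/W
  R_cork board = (1/1.18 − 1/1.81)/(4πk) = 0.2950/(4π·0.0457) = 0.5136 K/W
ΣR = 2.251 K/W
ΔT = Q·ΣR = 27.6 × 2.251 = 62.13 K
Heat flows outward, so T_out = T_in − ΔT = 78.9 − 62.13 = 16.8 °C

T_out = 16.8 °C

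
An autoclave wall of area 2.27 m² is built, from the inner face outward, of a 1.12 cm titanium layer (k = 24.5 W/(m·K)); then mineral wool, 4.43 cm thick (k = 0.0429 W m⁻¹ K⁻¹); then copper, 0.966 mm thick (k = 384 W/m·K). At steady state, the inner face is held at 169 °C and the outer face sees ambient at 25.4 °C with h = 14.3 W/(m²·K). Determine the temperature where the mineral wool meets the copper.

T = 34.5 °C

Resistance network (inner→outer):
  R_titanium = L/(kA) = 0.0112/(24.5·2.27) = 2.014×10^-4 K/W
  R_mineral wool = L/(kA) = 0.0443/(0.0429·2.27) = 0.4549 K/W
  R_copper = L/(kA) = 9.66×10^-4/(384·2.27) = 1.108×10^-6 K/W
  R_conv,out = 1/(hA) = 1/(14.3·2.27) = 0.03081 K/W
ΣR = 2.014×10^-4 + 0.4549 + 1.108×10^-6 + 0.03081 = 0.4859 K/W
Q = ΔT/ΣR = (169 °C − 25.4 °C)/0.4859 = 295.5 W
From the inner boundary to the mineral wool/copper interface, ΣR_partial = 0.4551 K/W.
T_interface = T_in − Q·ΣR_partial = 169 °C − (295.5)(0.4551) = 34.5 °C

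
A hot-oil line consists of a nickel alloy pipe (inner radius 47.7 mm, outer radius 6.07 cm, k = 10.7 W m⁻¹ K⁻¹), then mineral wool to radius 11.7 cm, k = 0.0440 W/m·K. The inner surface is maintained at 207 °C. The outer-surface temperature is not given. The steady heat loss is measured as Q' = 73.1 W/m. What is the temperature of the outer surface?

Series resistances:
  R'_nickel alloy = ln(0.0607/0.0477)/(2πk) = 0.2410/(2π·10.7) = 0.003585 m·K/W
  R'_mineral wool = ln(0.117/0.0607)/(2πk) = 0.6562/(2π·0.0440) = 2.374 m·K/W
ΣR = 2.377 m·K/W
ΔT = Q'·ΣR = 73.1 × 2.377 = 173.8 K
Heat flows outward, so T_out = T_in − ΔT = 207 − 173.8 = 33.2 °C

T_out = 33.2 °C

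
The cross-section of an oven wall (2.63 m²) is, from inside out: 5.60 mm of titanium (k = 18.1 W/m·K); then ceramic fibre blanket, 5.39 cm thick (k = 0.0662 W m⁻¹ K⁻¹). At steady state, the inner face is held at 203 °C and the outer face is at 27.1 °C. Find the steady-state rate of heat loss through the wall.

Series thermal resistances, inner to outer:
  R_titanium = L/(kA) = 0.00560/(18.1·2.63) = 1.176×10^-4 K/W
  R_ceramic fibre blanket = L/(kA) = 0.0539/(0.0662·2.63) = 0.3096 K/W
ΣR = 1.176×10^-4 + 0.3096 = 0.3097 K/W
Q = ΔT/ΣR = (203 °C − 27.1 °C)/0.3097 = 568 W

Q = 568 W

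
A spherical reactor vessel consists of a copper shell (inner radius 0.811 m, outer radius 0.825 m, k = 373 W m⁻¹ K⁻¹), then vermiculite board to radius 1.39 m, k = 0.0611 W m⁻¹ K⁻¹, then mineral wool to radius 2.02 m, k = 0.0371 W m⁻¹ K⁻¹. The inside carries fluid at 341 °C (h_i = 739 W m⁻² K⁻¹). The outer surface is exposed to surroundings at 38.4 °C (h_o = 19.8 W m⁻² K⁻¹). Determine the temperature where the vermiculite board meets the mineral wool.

T = 168 °C

Resistance network (inner→outer):
  R_conv,in = 1/(4πr²h) = 1/(4π·0.811²·739) = 1.637×10^-4 K/W
  R_copper = (1/0.811 − 1/0.825)/(4πk) = 0.02092/(4π·373) = 4.464×10^-6 K/W
  R_vermiculite board = (1/0.825 − 1/1.39)/(4πk) = 0.4927/(4π·0.0611) = 0.6417 K/W
  R_mineral wool = (1/1.39 − 1/2.02)/(4πk) = 0.2244/(4π·0.0371) = 0.4813 K/W
  R_conv,out = 1/(4πr²h) = 1/(4π·2.02²·19.8) = 9.850×10^-4 K/W
ΣR = 1.637×10^-4 + 4.464×10^-6 + 0.6417 + 0.4813 + 9.850×10^-4 = 1.124 K/W
Q = ΔT/ΣR = (341 °C − 38.4 °C)/1.124 = 269.2 W
From the inner boundary to the vermiculite board/mineral wool interface, ΣR_partial = 0.6419 K/W.
T_interface = T_in − Q·ΣR_partial = 341 °C − (269.2)(0.6419) = 168 °C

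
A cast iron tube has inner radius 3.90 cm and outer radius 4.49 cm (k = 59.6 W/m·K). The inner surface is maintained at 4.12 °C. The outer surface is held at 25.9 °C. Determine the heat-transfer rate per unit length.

Q' = 57.9 kW/m

Q' = 2πk·ΔT/ln(r₂/r₁) = 2π × 59.6 × 21.78 / ln(0.0449/0.0390) = 57900 W/m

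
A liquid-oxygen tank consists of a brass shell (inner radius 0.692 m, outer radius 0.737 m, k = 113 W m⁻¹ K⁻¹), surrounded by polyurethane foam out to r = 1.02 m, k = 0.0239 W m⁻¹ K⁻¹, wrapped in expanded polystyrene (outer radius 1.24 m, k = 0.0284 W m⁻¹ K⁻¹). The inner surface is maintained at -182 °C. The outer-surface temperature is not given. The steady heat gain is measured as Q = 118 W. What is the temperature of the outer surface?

T_out = 23.4 °C

Sum the resistances:
  R_brass = (1/0.692 − 1/0.737)/(4πk) = 0.08823/(4π·113) = 6.214×10^-5 K/W
  R_polyurethane foam = (1/0.737 − 1/1.02)/(4πk) = 0.3765/(4π·0.0239) = 1.253 K/W
  R_expanded polystyrene = (1/1.02 − 1/1.24)/(4πk) = 0.1739/(4π·0.0284) = 0.4874 K/W
ΣR = 1.741 K/W
ΔT = Q·ΣR = 118 × 1.741 = 205.4 K
Heat flows inward, so T_out = T_in + ΔT = -182 + 205.4 = 23.4 °C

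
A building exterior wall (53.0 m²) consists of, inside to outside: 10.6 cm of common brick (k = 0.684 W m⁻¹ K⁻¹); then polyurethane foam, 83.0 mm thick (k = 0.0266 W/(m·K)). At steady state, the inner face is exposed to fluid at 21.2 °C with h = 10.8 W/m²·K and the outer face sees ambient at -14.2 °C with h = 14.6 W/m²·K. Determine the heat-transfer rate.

Q = 546 W

Series thermal resistances, inner to outer:
  R_conv,in = 1/(hA) = 1/(10.8·53.0) = 0.001747 K/W
  R_common brick = L/(kA) = 0.106/(0.684·53.0) = 0.002924 K/W
  R_polyurethane foam = L/(kA) = 0.0830/(0.0266·53.0) = 0.05887 K/W
  R_conv,out = 1/(hA) = 1/(14.6·53.0) = 0.001292 K/W
ΣR = 0.001747 + 0.002924 + 0.05887 + 0.001292 = 0.06483 K/W
Q = ΔT/ΣR = (21.2 °C − -14.2 °C)/0.06483 = 546 W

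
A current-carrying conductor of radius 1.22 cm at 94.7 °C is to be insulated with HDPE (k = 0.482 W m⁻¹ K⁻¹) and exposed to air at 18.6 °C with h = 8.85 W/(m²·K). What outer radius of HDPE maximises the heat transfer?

r_cr = 5.45 cm

For a cylinder, r_cr = k_ins/h = 0.482/8.85 = 0.0545 m = 5.45 cm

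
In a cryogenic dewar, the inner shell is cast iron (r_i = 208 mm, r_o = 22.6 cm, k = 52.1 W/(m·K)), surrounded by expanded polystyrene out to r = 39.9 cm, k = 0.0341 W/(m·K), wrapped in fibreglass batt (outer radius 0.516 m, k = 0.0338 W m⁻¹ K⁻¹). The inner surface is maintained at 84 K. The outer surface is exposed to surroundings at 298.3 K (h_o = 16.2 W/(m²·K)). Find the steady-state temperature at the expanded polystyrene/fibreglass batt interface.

Resistance network (inner→outer):
  R_cast iron = (1/0.208 − 1/0.226)/(4πk) = 0.3829/(4π·52.1) = 5.849×10^-4 K/W
  R_expanded polystyrene = (1/0.226 − 1/0.399)/(4πk) = 1.919/(4π·0.0341) = 4.477 K/W
  R_fibreglass batt = (1/0.399 − 1/0.516)/(4πk) = 0.5683/(4π·0.0338) = 1.338 K/W
  R_conv,out = 1/(4πr²h) = 1/(4π·0.516²·16.2) = 0.01845 K/W
ΣR = 5.849×10^-4 + 4.477 + 1.338 + 0.01845 = 5.834 K/W
Q = ΔT/ΣR = (84 K − 298.3 K)/5.834 = -36.73 W
From the inner boundary to the expanded polystyrene/fibreglass batt interface, ΣR_partial = 4.478 K/W.
T_interface = T_in − Q·ΣR_partial = 84 K − (-36.73)(4.478) = 248.5 K

T = 248.5 K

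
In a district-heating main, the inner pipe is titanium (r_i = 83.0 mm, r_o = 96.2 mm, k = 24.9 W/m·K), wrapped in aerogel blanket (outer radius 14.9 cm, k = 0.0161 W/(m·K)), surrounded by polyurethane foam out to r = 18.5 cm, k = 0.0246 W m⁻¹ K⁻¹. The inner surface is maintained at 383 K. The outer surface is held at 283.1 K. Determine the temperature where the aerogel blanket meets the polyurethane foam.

T = 307.5 K

Treat each layer as a resistance in series:
  R'_titanium = ln(0.0962/0.0830)/(2πk) = 0.1476/(2π·24.9) = 9.434×10^-4 m·K/W
  R'_aerogel blanket = ln(0.149/0.0962)/(2πk) = 0.4375/(2π·0.0161) = 4.325 m·K/W
  R'_polyurethane foam = ln(0.185/0.149)/(2πk) = 0.2164/(2π·0.0246) = 1.400 m·K/W
ΣR = 9.434×10^-4 + 4.325 + 1.400 = 5.726 m·K/W
Q' = ΔT/ΣR = (383 K − 283.1 K)/5.726 = 17.45 W/m
From the inner boundary to the aerogel blanket/polyurethane foam interface, ΣR_partial = 4.326 m·K/W.
T_interface = T_in − Q'·ΣR_partial = 383 K − (17.45)(4.326) = 307.5 K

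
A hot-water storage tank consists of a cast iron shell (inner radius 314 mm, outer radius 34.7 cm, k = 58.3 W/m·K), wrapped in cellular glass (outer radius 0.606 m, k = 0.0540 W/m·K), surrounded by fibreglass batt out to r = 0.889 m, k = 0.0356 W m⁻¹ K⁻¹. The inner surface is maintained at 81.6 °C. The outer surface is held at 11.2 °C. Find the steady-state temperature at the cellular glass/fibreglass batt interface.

Series thermal resistances, inner to outer:
  R_cast iron = (1/0.314 − 1/0.347)/(4πk) = 0.3029/(4π·58.3) = 4.134×10^-4 K/W
  R_cellular glass = (1/0.347 − 1/0.606)/(4πk) = 1.232/(4π·0.0540) = 1.815 K/W
  R_fibreglass batt = (1/0.606 − 1/0.889)/(4πk) = 0.5253/(4π·0.0356) = 1.174 K/W
ΣR = 4.134×10^-4 + 1.815 + 1.174 = 2.989 K/W
Q = ΔT/ΣR = (81.6 °C − 11.2 °C)/2.989 = 23.55 W
From the inner boundary to the cellular glass/fibreglass batt interface, ΣR_partial = 1.815 K/W.
T_interface = T_in − Q·ΣR_partial = 81.6 °C − (23.55)(1.815) = 38.9 °C

T = 38.9 °C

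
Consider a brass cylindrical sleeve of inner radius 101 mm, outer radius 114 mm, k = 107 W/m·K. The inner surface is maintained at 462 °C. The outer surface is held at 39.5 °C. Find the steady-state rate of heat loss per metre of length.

Q' = 2πk·ΔT/ln(r₂/r₁) = 2π × 107 × 422.5 / ln(0.114/0.101) = 2.35×10^6 W/m

Q' = 2350 kW/m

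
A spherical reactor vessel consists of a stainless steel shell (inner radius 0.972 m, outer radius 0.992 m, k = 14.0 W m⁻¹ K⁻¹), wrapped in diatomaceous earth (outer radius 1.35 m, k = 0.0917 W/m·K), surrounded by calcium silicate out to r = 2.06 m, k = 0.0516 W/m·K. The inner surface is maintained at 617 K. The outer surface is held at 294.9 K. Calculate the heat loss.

Q = 515 W

Resistance network (inner→outer):
  R_stainless steel = (1/0.972 − 1/0.992)/(4πk) = 0.02074/(4π·14.0) = 1.179×10^-4 K/W
  R_diatomaceous earth = (1/0.992 − 1/1.35)/(4πk) = 0.2673/(4π·0.0917) = 0.2320 K/W
  R_calcium silicate = (1/1.35 − 1/2.06)/(4πk) = 0.2553/(4π·0.0516) = 0.3937 K/W
ΣR = 1.179×10^-4 + 0.2320 + 0.3937 = 0.6258 K/W
Q = ΔT/ΣR = (617 K − 294.9 K)/0.6258 = 515 W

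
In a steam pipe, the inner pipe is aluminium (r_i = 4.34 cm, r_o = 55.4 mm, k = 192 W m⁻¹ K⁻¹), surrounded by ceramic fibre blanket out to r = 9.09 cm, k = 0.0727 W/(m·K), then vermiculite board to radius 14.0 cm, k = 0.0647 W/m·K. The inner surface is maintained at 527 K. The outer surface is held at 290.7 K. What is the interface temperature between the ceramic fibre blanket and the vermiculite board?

Resistance network (inner→outer):
  R'_aluminium = ln(0.0554/0.0434)/(2πk) = 0.2441/(2π·192) = 2.024×10^-4 m·K/W
  R'_ceramic fibre blanket = ln(0.0909/0.0554)/(2πk) = 0.4952/(2π·0.0727) = 1.084 m·K/W
  R'_vermiculite board = ln(0.140/0.0909)/(2πk) = 0.4319/(2π·0.0647) = 1.062 m·K/W
ΣR = 2.024×10^-4 + 1.084 + 1.062 = 2.146 m·K/W
Q' = ΔT/ΣR = (527 K − 290.7 K)/2.146 = 110.1 W/m
From the inner boundary to the ceramic fibre blanket/vermiculite board interface, ΣR_partial = 1.084 m·K/W.
T_interface = T_in − Q'·ΣR_partial = 527 K − (110.1)(1.084) = 408 K

T = 408 K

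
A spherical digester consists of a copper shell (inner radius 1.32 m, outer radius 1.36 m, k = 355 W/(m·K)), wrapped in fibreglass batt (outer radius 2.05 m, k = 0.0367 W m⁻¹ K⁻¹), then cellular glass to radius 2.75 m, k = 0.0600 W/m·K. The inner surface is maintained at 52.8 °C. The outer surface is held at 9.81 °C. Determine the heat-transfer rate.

Q = 61.3 W

Resistance network (inner→outer):
  R_copper = (1/1.32 − 1/1.36)/(4πk) = 0.02228/(4π·355) = 4.995×10^-6 K/W
  R_fibreglass batt = (1/1.36 − 1/2.05)/(4πk) = 0.2475/(4π·0.0367) = 0.5366 K/W
  R_cellular glass = (1/2.05 − 1/2.75)/(4πk) = 0.1242/(4π·0.0600) = 0.1647 K/W
ΣR = 4.995×10^-6 + 0.5366 + 0.1647 = 0.7013 K/W
Q = ΔT/ΣR = (52.8 °C − 9.81 °C)/0.7013 = 61.3 W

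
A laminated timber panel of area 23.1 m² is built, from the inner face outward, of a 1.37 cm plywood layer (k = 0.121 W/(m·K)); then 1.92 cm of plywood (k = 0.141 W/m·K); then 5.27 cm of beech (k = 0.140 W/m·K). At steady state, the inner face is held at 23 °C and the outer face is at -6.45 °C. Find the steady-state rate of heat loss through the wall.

Treat each layer as a resistance in series:
  R_plywood = L/(kA) = 0.0137/(0.121·23.1) = 0.004901 K/W
  R_plywood = L/(kA) = 0.0192/(0.141·23.1) = 0.005895 K/W
  R_beech = L/(kA) = 0.0527/(0.140·23.1) = 0.01630 K/W
ΣR = 0.004901 + 0.005895 + 0.01630 = 0.02710 K/W
Q = ΔT/ΣR = (23 °C − -6.45 °C)/0.02710 = 1090 W

Q = 1090 W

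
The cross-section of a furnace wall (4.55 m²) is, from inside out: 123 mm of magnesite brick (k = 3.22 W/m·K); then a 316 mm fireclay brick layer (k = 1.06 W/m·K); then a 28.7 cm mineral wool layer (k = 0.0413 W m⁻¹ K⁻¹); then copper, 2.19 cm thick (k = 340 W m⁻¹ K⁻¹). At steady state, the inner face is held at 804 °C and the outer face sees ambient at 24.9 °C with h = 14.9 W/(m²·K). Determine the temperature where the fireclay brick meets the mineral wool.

Resistance network (inner→outer):
  R_magnesite brick = L/(kA) = 0.123/(3.22·4.55) = 0.008395 K/W
  R_fireclay brick = L/(kA) = 0.316/(1.06·4.55) = 0.06552 K/W
  R_mineral wool = L/(kA) = 0.287/(0.0413·4.55) = 1.527 K/W
  R_copper = L/(kA) = 0.0219/(340·4.55) = 1.416×10^-5 K/W
  R_conv,out = 1/(hA) = 1/(14.9·4.55) = 0.01475 K/W
ΣR = 0.008395 + 0.06552 + 1.527 + 1.416×10^-5 + 0.01475 = 1.616 K/W
Q = ΔT/ΣR = (804 °C − 24.9 °C)/1.616 = 482.1 W
From the inner boundary to the fireclay brick/mineral wool interface, ΣR_partial = 0.07391 K/W.
T_interface = T_in − Q·ΣR_partial = 804 °C − (482.1)(0.07391) = 768 °C

T = 768 °C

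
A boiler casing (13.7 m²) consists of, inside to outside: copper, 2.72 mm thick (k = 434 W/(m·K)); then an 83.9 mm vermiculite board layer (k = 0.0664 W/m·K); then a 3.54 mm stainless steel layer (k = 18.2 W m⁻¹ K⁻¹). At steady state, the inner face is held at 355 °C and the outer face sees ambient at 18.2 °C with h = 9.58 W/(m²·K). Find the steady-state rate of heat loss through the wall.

Treat each layer as a resistance in series:
  R_copper = L/(kA) = 0.00272/(434·13.7) = 4.575×10^-7 K/W
  R_vermiculite board = L/(kA) = 0.0839/(0.0664·13.7) = 0.09223 K/W
  R_stainless steel = L/(kA) = 0.00354/(18.2·13.7) = 1.420×10^-5 K/W
  R_conv,out = 1/(hA) = 1/(9.58·13.7) = 0.007619 K/W
ΣR = 4.575×10^-7 + 0.09223 + 1.420×10^-5 + 0.007619 = 0.09986 K/W
Q = ΔT/ΣR = (355 °C − 18.2 °C)/0.09986 = 3370 W

Q = 3.37 kW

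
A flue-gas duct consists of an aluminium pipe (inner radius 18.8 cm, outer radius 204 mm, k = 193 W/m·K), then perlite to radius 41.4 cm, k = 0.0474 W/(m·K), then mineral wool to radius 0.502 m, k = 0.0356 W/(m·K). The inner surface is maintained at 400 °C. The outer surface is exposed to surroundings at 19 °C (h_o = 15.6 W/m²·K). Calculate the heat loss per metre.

Resistance network (inner→outer):
  R'_aluminium = ln(0.204/0.188)/(2πk) = 0.08168/(2π·193) = 6.735×10^-5 m·K/W
  R'_perlite = ln(0.414/0.204)/(2πk) = 0.7077/(2π·0.0474) = 2.376 m·K/W
  R'_mineral wool = ln(0.502/0.414)/(2πk) = 0.1927/(2π·0.0356) = 0.8616 m·K/W
  R'_conv,out = 1/(2πr h) = 1/(2π·0.502·15.6) = 0.02032 m·K/W
ΣR = 6.735×10^-5 + 2.376 + 0.8616 + 0.02032 = 3.258 m·K/W
Q' = ΔT/ΣR = (400 °C − 19 °C)/3.258 = 117 W/m

Q' = 117 W/m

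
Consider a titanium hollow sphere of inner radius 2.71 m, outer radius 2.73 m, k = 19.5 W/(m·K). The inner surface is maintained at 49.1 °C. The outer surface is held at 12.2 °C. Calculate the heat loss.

Q = 3.34×10^6 W

Q = 4πk·ΔT/(1/r₁ − 1/r₂) = 4π × 19.5 × 36.9 / (1/2.71 − 1/2.73) = 3.34×10^6 W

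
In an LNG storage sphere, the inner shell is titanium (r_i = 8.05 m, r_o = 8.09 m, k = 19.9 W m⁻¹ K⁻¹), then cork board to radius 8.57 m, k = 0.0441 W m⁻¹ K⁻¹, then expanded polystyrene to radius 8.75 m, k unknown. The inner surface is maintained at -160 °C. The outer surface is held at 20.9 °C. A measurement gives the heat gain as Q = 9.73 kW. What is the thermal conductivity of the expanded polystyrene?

ΣR = ΔT/Q = |-160 − 20.9|/9730 = 0.01859 K/W
Known resistances:
  R_titanium = (1/8.05 − 1/8.09)/(4πk) = 6.142×10^-4/(4π·19.9) = 2.456×10^-6 K/W
  R_cork board = (1/8.09 − 1/8.57)/(4πk) = 0.006923/(4π·0.0441) = 0.01249 K/W
R_expanded polystyrene = ΣR − ΣR_known = 0.01859 − 0.01249 = 0.006100 K/W
(1/r₁−1/r₂)/(4πk) = 0.006100 ⇒ k = 0.002400/(4π·0.006100) = 0.0313 W/m·K

k = 0.0313 W/m·K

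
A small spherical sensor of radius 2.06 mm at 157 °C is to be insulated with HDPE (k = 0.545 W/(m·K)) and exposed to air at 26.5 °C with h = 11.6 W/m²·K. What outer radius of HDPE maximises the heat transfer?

For a sphere, r_cr = 2k_ins/h = 2·0.545/11.6 = 0.0940 m = 9.40 cm

r_cr = 9.40 cm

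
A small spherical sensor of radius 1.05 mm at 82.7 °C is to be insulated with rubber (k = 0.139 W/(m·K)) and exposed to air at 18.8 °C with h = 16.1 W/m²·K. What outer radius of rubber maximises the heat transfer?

r_cr = 1.73 cm

For a sphere, r_cr = 2k_ins/h = 2·0.139/16.1 = 0.0173 m = 1.73 cm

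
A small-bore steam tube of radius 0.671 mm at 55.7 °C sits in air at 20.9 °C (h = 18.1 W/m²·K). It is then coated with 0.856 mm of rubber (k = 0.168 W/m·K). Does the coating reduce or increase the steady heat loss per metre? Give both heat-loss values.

Critical radius for a cylinder: r_cr = k/h = 0.00928 m = 0.928 cm.
Outer radius after coating: r₂ = 6.71×10^-4 + 8.56×10^-4 = 0.001527 m.
Since r₁ < r_cr and r₂ ≤ r_cr, the coating moves toward the maximum at r_cr — heat loss rises.
Bare: R = 1/(2πr₁h) = 13.10 m·K/W; Q = 34.8/13.10 = 2.66 W/m.
Coated: R = R_cond + R_conv = 6.537 m·K/W; Q = 34.8/6.537 = 5.32 W/m.

increases: 2.66 → 5.32 W/m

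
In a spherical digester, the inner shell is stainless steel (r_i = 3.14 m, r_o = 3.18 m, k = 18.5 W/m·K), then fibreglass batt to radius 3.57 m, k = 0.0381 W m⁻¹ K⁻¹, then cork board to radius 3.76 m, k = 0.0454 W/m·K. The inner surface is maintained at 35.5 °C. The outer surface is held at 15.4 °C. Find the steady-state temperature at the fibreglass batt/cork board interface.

Series thermal resistances, inner to outer:
  R_stainless steel = (1/3.14 − 1/3.18)/(4πk) = 0.004006/(4π·18.5) = 1.723×10^-5 K/W
  R_fibreglass batt = (1/3.18 − 1/3.57)/(4πk) = 0.03435/(4π·0.0381) = 0.07175 K/W
  R_cork board = (1/3.57 − 1/3.76)/(4πk) = 0.01415/(4π·0.0454) = 0.02481 K/W
ΣR = 1.723×10^-5 + 0.07175 + 0.02481 = 0.09658 K/W
Q = ΔT/ΣR = (35.5 °C − 15.4 °C)/0.09658 = 208.1 W
From the inner boundary to the fibreglass batt/cork board interface, ΣR_partial = 0.07177 K/W.
T_interface = T_in − Q·ΣR_partial = 35.5 °C − (208.1)(0.07177) = 20.6 °C

T = 20.6 °C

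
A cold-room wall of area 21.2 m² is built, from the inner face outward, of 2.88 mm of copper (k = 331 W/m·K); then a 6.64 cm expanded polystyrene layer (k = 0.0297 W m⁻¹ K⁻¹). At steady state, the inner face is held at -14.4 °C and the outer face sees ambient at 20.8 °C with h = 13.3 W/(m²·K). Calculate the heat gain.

Q = 323 W

Series thermal resistances, inner to outer:
  R_copper = L/(kA) = 0.00288/(331·21.2) = 4.104×10^-7 K/W
  R_expanded polystyrene = L/(kA) = 0.0664/(0.0297·21.2) = 0.1055 K/W
  R_conv,out = 1/(hA) = 1/(13.3·21.2) = 0.003547 K/W
ΣR = 4.104×10^-7 + 0.1055 + 0.003547 = 0.1090 K/W
Q = ΔT/ΣR = (-14.4 °C − 20.8 °C)/0.1090 = -323 W
(Negative Q ⇒ heat flows inward; heat gain = 323 W.)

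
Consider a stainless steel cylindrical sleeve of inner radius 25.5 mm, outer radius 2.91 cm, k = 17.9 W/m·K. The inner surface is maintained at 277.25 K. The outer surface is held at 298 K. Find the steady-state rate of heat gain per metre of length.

Q' = 2πk·ΔT/ln(r₂/r₁) = 2π × 17.9 × 20.75 / ln(0.0291/0.0255) = 17700 W/m

Q' = 17.7 kW/m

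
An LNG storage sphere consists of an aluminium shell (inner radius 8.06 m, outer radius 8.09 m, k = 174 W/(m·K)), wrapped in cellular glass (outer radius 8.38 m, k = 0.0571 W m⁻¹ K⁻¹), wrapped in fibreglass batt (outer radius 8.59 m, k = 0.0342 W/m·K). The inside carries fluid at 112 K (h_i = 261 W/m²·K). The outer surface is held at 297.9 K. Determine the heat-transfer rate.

Q = 14.6 kW

Series thermal resistances, inner to outer:
  R_conv,in = 1/(4πr²h) = 1/(4π·8.06²·261) = 4.693×10^-6 K/W
  R_aluminium = (1/8.06 − 1/8.09)/(4πk) = 4.601×10^-4/(4π·174) = 2.104×10^-7 K/W
  R_cellular glass = (1/8.09 − 1/8.38)/(4πk) = 0.004278/(4π·0.0571) = 0.005962 K/W
  R_fibreglass batt = (1/8.38 − 1/8.59)/(4πk) = 0.002917/(4π·0.0342) = 0.006788 K/W
ΣR = 4.693×10^-6 + 2.104×10^-7 + 0.005962 + 0.006788 = 0.01275 K/W
Q = ΔT/ΣR = (112 K − 297.9 K)/0.01275 = -14600 W
(Negative Q ⇒ heat flows inward; heat gain = 14600 W.)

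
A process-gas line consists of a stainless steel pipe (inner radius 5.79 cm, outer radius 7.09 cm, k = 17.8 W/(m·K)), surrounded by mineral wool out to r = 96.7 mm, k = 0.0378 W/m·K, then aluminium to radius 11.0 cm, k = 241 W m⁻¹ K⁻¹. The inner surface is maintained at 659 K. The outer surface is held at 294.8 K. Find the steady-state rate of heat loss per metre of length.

Series thermal resistances, inner to outer:
  R'_stainless steel = ln(0.0709/0.0579)/(2πk) = 0.2026/(2π·17.8) = 0.001811 m·K/W
  R'_mineral wool = ln(0.0967/0.0709)/(2πk) = 0.3103/(2π·0.0378) = 1.307 m·K/W
  R'_aluminium = ln(0.110/0.0967)/(2πk) = 0.1289/(2π·241) = 8.510×10^-5 m·K/W
ΣR = 0.001811 + 1.307 + 8.510×10^-5 = 1.309 m·K/W
Q' = ΔT/ΣR = (659 K − 294.8 K)/1.309 = 278 W/m

Q' = 278 W/m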